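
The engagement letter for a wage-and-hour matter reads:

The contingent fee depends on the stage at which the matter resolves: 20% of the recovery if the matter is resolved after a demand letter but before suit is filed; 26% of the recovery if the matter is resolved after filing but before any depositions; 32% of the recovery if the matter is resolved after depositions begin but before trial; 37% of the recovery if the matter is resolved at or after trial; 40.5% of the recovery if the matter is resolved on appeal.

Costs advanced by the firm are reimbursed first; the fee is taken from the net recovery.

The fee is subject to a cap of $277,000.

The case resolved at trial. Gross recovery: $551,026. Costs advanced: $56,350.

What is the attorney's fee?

Fee base (net of costs): $551,026 − $56,350 = $494,676
The matter resolved at trial, so the 37% rate applies.
$494,676 × 37% = $183,030.12
$183,030.12 is under the $277,000 cap.

$183,030.12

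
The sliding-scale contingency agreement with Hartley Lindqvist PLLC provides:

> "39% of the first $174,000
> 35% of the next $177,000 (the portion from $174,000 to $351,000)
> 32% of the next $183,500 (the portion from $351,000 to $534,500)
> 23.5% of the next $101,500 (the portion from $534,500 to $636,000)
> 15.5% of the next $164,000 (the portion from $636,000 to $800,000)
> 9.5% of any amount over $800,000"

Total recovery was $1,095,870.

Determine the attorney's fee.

First $174,000 at 39% = $67,860.00
Next $177,000 at 35% = $61,950.00
Next $183,500 at 32% = $58,720.00
Next $101,500 at 23.5% = $23,852.50
Next $164,000 at 15.5% = $25,420.00
Remaining $295,870 at 9.5% = $28,107.65
Fee: $67,860.00 + $61,950.00 + $58,720.00 + $23,852.50 + $25,420.00 + $28,107.65 = $265,910.15

$265,910.15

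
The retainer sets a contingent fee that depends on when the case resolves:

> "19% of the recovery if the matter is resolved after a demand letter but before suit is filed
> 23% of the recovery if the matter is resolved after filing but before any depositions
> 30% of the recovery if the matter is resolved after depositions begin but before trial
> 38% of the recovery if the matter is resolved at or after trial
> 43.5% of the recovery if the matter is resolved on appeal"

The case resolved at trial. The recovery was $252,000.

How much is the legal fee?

The matter resolved at trial, so the 38% rate applies.
$252,000 × 38% = $95,760.00

$95,760.00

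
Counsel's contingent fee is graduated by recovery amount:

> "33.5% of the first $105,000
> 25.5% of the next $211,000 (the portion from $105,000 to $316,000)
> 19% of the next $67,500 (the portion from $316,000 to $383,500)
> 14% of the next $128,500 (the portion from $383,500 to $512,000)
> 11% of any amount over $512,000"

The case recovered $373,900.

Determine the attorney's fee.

$99,981.00

First $105,000 at 33.5% = $35,175.00
Next $211,000 at 25.5% = $53,805.00
Remaining $57,900 at 19% = $11,001.00
Fee: $35,175.00 + $53,805.00 + $11,001.00 = $99,981.00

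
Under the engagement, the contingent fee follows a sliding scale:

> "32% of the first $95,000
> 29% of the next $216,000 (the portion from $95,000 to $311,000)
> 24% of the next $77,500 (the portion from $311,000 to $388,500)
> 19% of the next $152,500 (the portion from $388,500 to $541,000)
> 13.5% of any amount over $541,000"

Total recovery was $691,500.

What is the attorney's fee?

First $95,000 at 32% = $30,400.00
Next $216,000 at 29% = $62,640.00
Next $77,500 at 24% = $18,600.00
Next $152,500 at 19% = $28,975.00
Remaining $150,500 at 13.5% = $20,317.50
Fee: $30,400.00 + $62,640.00 + $18,600.00 + $28,975.00 + $20,317.50 = $160,932.50

$160,932.50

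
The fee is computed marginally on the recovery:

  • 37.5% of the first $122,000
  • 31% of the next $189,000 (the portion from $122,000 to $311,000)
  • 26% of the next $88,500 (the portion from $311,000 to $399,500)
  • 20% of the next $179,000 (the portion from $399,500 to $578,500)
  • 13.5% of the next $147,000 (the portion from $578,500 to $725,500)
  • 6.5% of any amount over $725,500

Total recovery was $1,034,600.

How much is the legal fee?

First $122,000 at 37.5% = $45,750.00
Next $189,000 at 31% = $58,590.00
Next $88,500 at 26% = $23,010.00
Next $179,000 at 20% = $35,800.00
Next $147,000 at 13.5% = $19,845.00
Remaining $309,100 at 6.5% = $20,091.50
Fee: $45,750.00 + $58,590.00 + $23,010.00 + $35,800.00 + $19,845.00 + $20,091.50 = $203,086.50

$203,086.50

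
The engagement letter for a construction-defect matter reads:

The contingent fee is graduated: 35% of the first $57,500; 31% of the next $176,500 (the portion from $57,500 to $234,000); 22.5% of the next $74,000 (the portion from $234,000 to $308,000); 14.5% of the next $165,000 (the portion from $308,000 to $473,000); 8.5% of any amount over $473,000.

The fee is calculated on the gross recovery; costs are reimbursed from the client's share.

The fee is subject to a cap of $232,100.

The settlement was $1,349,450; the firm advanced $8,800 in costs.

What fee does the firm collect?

Fee base is the gross recovery, $1,349,450; costs are reimbursed separately.
First $57,500 at 35% = $20,125.00
Next $176,500 at 31% = $54,715.00
Next $74,000 at 22.5% = $16,650.00
Next $165,000 at 14.5% = $23,925.00
Remaining $876,450 at 8.5% = $74,498.25
Fee: $20,125.00 + $54,715.00 + $16,650.00 + $23,925.00 + $74,498.25 = $189,913.25
$189,913.25 is under the $232,100 cap.

$189,913.25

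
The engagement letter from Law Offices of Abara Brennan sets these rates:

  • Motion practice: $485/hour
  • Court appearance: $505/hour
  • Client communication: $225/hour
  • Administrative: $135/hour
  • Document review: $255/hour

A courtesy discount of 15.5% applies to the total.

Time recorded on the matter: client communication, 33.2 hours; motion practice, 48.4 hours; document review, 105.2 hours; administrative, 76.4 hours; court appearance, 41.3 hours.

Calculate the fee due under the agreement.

$75,154.72

Motion practice: 48.4 × $485 = $23,474.00
Court appearance: 41.3 × $505 = $20,856.50
Client communication: 33.2 × $225 = $7,470.00
Administrative: 76.4 × $135 = $10,314.00
Document review: 105.2 × $255 = $26,826.00
Subtotal: $88,940.50
Less 15.5% discount: −$13,785.78
Total: $88,940.50 − $13,785.78 = $75,154.72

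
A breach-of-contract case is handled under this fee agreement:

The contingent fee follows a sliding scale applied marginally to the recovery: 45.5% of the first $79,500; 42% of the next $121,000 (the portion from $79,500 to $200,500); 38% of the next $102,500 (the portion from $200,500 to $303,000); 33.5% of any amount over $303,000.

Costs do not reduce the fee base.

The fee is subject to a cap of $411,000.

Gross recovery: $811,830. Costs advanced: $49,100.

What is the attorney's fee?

$296,400.55

Fee base is the gross recovery, $811,830; costs are reimbursed separately.
First $79,500 at 45.5% = $36,172.50
Next $121,000 at 42% = $50,820.00
Next $102,500 at 38% = $38,950.00
Remaining $508,830 at 33.5% = $170,458.05
Fee: $36,172.50 + $50,820.00 + $38,950.00 + $170,458.05 = $296,400.55
$296,400.55 is under the $411,000 cap.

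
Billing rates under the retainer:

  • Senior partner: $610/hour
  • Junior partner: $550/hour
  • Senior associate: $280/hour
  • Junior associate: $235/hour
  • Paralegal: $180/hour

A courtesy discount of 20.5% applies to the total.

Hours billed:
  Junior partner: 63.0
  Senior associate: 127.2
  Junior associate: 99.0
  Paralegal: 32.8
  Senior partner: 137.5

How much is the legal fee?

Senior partner: 137.5 × $610 = $83,875.00
Junior partner: 63.0 × $550 = $34,650.00
Senior associate: 127.2 × $280 = $35,616.00
Junior associate: 99.0 × $235 = $23,265.00
Paralegal: 32.8 × $180 = $5,904.00
Subtotal: $183,310.00
Less 20.5% discount: −$37,578.55
Total: $183,310.00 − $37,578.55 = $145,731.45

$145,731.45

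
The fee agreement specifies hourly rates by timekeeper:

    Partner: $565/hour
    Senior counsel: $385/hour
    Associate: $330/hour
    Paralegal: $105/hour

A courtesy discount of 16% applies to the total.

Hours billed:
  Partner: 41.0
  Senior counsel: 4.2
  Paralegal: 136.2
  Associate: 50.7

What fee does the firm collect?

Partner: 41.0 × $565 = $23,165.00
Senior counsel: 4.2 × $385 = $1,617.00
Associate: 50.7 × $330 = $16,731.00
Paralegal: 136.2 × $105 = $14,301.00
Subtotal: $55,814.00
Less 16% discount: −$8,930.24
Total: $55,814.00 − $8,930.24 = $46,883.76

$46,883.76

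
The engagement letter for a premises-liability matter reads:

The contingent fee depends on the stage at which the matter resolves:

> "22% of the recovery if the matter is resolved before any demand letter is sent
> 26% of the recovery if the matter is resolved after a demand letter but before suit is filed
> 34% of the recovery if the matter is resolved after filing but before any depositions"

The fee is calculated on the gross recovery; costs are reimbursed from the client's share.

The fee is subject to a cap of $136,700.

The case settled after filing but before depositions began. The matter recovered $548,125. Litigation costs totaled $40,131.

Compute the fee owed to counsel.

$136,700.00

Fee base is the gross recovery, $548,125; costs are reimbursed separately.
The matter settled after filing but before depositions began, so the 34% rate applies.
$548,125 × 34% = $186,362.50
$186,362.50 exceeds the $136,700 cap, so the fee is capped at $136,700.00.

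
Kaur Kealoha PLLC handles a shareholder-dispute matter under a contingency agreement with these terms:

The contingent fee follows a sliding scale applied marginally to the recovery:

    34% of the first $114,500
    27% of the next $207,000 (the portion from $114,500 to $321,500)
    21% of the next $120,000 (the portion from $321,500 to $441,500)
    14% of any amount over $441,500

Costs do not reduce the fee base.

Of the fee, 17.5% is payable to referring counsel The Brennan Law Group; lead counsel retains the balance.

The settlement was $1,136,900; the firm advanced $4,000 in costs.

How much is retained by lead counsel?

$179,335.20

Fee base is the gross recovery, $1,136,900; costs are reimbursed separately.
First $114,500 at 34% = $38,930.00
Next $207,000 at 27% = $55,890.00
Next $120,000 at 21% = $25,200.00
Remaining $695,400 at 14% = $97,356.00
Fee: $38,930.00 + $55,890.00 + $25,200.00 + $97,356.00 = $217,376.00
Referral share: 17.5% of $217,376.00 = $38,040.80; lead counsel retains $217,376.00 − $38,040.80 = $179,335.20.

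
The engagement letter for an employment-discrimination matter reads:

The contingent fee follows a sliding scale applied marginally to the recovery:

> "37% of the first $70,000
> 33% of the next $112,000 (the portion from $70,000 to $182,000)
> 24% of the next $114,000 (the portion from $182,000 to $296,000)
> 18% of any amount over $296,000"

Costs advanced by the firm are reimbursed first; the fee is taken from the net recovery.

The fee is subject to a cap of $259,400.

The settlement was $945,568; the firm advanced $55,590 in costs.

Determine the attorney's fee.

Fee base (net of costs): $945,568 − $55,590 = $889,978
First $70,000 at 37% = $25,900.00
Next $112,000 at 33% = $36,960.00
Next $114,000 at 24% = $27,360.00
Remaining $593,978 at 18% = $106,916.04
Fee: $25,900.00 + $36,960.00 + $27,360.00 + $106,916.04 = $197,136.04
$197,136.04 is under the $259,400 cap.

$197,136.04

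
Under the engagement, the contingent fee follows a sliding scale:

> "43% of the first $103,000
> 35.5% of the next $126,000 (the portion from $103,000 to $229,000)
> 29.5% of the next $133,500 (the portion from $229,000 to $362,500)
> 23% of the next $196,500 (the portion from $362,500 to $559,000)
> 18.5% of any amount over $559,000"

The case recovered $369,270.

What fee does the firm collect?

$129,959.60

First $103,000 at 43% = $44,290.00
Next $126,000 at 35.5% = $44,730.00
Next $133,500 at 29.5% = $39,382.50
Remaining $6,770 at 23% = $1,557.10
Fee: $44,290.00 + $44,730.00 + $39,382.50 + $1,557.10 = $129,959.60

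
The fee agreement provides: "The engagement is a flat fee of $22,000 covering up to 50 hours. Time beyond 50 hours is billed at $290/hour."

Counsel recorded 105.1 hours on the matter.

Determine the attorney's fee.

$37,979.00

Flat fee: $22,000.00
Excess hours: 105.1 − 50 = 55.1
Overrun: 55.1 × $290 = $15,979.00
Total: $22,000.00 + $15,979.00 = $37,979.00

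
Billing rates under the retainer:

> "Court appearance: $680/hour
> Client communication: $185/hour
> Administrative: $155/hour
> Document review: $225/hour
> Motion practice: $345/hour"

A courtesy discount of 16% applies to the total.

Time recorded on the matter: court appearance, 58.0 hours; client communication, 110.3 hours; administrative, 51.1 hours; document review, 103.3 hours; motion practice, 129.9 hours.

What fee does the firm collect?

Court appearance: 58.0 × $680 = $39,440.00
Client communication: 110.3 × $185 = $20,405.50
Administrative: 51.1 × $155 = $7,920.50
Document review: 103.3 × $225 = $23,242.50
Motion practice: 129.9 × $345 = $44,815.50
Subtotal: $135,824.00
Less 16% discount: −$21,731.84
Total: $135,824.00 − $21,731.84 = $114,092.16

$114,092.16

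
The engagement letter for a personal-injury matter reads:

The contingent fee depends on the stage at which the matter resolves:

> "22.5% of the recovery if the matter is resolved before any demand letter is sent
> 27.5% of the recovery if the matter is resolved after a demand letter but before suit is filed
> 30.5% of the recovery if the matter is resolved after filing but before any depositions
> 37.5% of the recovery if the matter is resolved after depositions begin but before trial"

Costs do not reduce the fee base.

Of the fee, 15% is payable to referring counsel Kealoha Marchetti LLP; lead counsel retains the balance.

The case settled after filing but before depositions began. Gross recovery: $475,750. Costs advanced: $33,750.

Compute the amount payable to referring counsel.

Fee base is the gross recovery, $475,750; costs are reimbursed separately.
The matter settled after filing but before depositions began, so the 30.5% rate applies.
$475,750 × 30.5% = $145,103.75
Referral share: 15% of $145,103.75 = $21,765.56; lead counsel retains $145,103.75 − $21,765.56 = $123,338.19.

$21,765.56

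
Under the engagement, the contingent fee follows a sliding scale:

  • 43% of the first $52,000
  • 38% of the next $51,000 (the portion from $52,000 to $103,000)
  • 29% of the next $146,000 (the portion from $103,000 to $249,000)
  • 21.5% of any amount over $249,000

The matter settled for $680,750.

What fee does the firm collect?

First $52,000 at 43% = $22,360.00
Next $51,000 at 38% = $19,380.00
Next $146,000 at 29% = $42,340.00
Remaining $431,750 at 21.5% = $92,826.25
Fee: $22,360.00 + $19,380.00 + $42,340.00 + $92,826.25 = $176,906.25

$176,906.25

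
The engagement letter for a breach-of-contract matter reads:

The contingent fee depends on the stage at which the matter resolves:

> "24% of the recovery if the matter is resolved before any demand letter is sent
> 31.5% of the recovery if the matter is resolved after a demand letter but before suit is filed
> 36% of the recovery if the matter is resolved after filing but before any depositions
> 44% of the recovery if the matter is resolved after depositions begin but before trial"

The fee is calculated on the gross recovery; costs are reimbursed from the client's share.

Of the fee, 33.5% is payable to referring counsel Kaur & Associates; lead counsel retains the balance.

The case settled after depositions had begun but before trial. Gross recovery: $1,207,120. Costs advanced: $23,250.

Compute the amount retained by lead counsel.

$353,203.31

Fee base is the gross recovery, $1,207,120; costs are reimbursed separately.
The matter settled after depositions had begun but before trial, so the 44% rate applies.
$1,207,120 × 44% = $531,132.80
Referral share: 33.5% of $531,132.80 = $177,929.49; lead counsel retains $531,132.80 − $177,929.49 = $353,203.31.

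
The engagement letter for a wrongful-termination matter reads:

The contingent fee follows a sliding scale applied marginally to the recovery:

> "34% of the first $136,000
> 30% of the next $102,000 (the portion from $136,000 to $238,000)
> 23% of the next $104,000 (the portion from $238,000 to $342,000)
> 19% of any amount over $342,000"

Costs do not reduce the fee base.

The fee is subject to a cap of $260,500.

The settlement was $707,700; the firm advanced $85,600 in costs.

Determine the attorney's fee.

$170,243.00

Fee base is the gross recovery, $707,700; costs are reimbursed separately.
First $136,000 at 34% = $46,240.00
Next $102,000 at 30% = $30,600.00
Next $104,000 at 23% = $23,920.00
Remaining $365,700 at 19% = $69,483.00
Fee: $46,240.00 + $30,600.00 + $23,920.00 + $69,483.00 = $170,243.00
$170,243.00 is under the $260,500 cap.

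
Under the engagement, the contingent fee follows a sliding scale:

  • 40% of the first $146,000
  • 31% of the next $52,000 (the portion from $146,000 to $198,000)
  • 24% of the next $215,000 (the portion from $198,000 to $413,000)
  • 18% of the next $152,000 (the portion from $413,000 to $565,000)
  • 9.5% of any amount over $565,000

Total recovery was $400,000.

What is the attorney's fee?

First $146,000 at 40% = $58,400.00
Next $52,000 at 31% = $16,120.00
Remaining $202,000 at 24% = $48,480.00
Fee: $58,400.00 + $16,120.00 + $48,480.00 = $123,000.00

$123,000.00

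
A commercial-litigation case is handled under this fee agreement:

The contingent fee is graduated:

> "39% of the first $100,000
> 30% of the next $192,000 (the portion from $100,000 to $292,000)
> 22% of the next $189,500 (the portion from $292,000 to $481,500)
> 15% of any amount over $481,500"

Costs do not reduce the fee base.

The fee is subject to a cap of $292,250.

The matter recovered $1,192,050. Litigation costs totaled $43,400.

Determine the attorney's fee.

$244,872.50

Fee base is the gross recovery, $1,192,050; costs are reimbursed separately.
First $100,000 at 39% = $39,000.00
Next $192,000 at 30% = $57,600.00
Next $189,500 at 22% = $41,690.00
Remaining $710,550 at 15% = $106,582.50
Fee: $39,000.00 + $57,600.00 + $41,690.00 + $106,582.50 = $244,872.50
$244,872.50 is under the $292,250 cap.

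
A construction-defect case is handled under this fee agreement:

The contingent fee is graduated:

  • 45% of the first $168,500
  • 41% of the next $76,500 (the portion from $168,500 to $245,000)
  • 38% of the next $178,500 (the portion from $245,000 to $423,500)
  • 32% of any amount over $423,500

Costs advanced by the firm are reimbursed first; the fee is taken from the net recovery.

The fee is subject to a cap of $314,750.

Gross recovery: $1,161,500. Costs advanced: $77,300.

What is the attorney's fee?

$314,750.00

Fee base (net of costs): $1,161,500 − $77,300 = $1,084,200
First $168,500 at 45% = $75,825.00
Next $76,500 at 41% = $31,365.00
Next $178,500 at 38% = $67,830.00
Remaining $660,700 at 32% = $211,424.00
Fee: $75,825.00 + $31,365.00 + $67,830.00 + $211,424.00 = $386,444.00
$386,444.00 exceeds the $314,750 cap, so the fee is capped at $314,750.00.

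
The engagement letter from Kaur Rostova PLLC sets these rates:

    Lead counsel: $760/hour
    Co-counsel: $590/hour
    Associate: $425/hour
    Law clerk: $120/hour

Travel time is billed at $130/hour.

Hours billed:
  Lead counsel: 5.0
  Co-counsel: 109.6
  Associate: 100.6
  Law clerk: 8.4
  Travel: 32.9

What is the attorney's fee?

Lead counsel: 5.0 × $760 = $3,800.00
Co-counsel: 109.6 × $590 = $64,664.00
Associate: 100.6 × $425 = $42,755.00
Law clerk: 8.4 × $120 = $1,008.00
Subtotal: $3,800.00 + $64,664.00 + $42,755.00 + $1,008.00 = $112,227.00
Travel: 32.9 × $130 = $4,277.00
Total: $112,227.00 + $4,277.00 = $116,504.00

$116,504.00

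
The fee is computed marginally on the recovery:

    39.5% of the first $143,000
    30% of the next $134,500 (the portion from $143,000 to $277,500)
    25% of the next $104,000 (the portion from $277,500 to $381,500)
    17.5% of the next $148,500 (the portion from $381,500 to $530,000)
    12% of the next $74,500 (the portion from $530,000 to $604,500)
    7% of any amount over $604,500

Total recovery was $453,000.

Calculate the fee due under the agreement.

First $143,000 at 39.5% = $56,485.00
Next $134,500 at 30% = $40,350.00
Next $104,000 at 25% = $26,000.00
Remaining $71,500 at 17.5% = $12,512.50
Fee: $56,485.00 + $40,350.00 + $26,000.00 + $12,512.50 = $135,347.50

$135,347.50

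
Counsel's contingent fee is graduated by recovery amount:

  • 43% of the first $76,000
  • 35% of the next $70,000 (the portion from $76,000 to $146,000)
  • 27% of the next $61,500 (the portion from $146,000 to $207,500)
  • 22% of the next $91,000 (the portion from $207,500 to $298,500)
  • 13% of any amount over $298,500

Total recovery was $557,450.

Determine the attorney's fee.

First $76,000 at 43% = $32,680.00
Next $70,000 at 35% = $24,500.00
Next $61,500 at 27% = $16,605.00
Next $91,000 at 22% = $20,020.00
Remaining $258,950 at 13% = $33,663.50
Fee: $32,680.00 + $24,500.00 + $16,605.00 + $20,020.00 + $33,663.50 = $127,468.50

$127,468.50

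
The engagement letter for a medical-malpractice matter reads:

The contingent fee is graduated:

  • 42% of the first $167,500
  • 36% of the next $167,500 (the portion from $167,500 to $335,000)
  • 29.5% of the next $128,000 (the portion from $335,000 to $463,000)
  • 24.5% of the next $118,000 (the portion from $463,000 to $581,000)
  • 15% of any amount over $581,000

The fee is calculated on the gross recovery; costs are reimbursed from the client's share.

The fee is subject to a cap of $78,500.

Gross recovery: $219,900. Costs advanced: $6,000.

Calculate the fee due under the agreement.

$78,500.00

Fee base is the gross recovery, $219,900; costs are reimbursed separately.
First $167,500 at 42% = $70,350.00
Remaining $52,400 at 36% = $18,864.00
Fee: $70,350.00 + $18,864.00 = $89,214.00
$89,214.00 exceeds the $78,500 cap, so the fee is capped at $78,500.00.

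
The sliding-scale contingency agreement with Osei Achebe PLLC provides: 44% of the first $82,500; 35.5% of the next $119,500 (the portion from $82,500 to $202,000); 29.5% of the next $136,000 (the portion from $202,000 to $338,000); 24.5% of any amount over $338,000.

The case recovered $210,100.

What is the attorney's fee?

$81,112.00

First $82,500 at 44% = $36,300.00
Next $119,500 at 35.5% = $42,422.50
Remaining $8,100 at 29.5% = $2,389.50
Fee: $36,300.00 + $42,422.50 + $2,389.50 = $81,112.00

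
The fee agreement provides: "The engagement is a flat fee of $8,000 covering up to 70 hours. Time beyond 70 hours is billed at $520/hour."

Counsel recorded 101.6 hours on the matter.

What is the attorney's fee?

Flat fee: $8,000.00
Excess hours: 101.6 − 70 = 31.6
Overrun: 31.6 × $520 = $16,432.00
Total: $8,000.00 + $16,432.00 = $24,432.00

$24,432.00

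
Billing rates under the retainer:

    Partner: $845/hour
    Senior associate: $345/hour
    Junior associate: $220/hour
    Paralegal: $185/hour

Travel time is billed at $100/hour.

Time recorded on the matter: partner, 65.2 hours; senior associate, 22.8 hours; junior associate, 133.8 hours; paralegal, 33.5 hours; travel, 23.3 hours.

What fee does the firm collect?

Partner: 65.2 × $845 = $55,094.00
Senior associate: 22.8 × $345 = $7,866.00
Junior associate: 133.8 × $220 = $29,436.00
Paralegal: 33.5 × $185 = $6,197.50
Subtotal: $55,094.00 + $7,866.00 + $29,436.00 + $6,197.50 = $98,593.50
Travel: 23.3 × $100 = $2,330.00
Total: $98,593.50 + $2,330.00 = $100,923.50

$100,923.50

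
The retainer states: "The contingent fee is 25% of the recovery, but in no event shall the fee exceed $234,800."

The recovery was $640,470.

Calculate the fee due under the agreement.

25% of $640,470 = $160,117.50
That is under the $234,800 cap.

$160,117.50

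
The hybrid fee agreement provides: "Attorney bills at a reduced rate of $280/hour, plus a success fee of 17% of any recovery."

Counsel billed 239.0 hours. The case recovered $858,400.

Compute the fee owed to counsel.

$212,848.00

Hourly: 239.0 × $280 = $66,920.00
Success fee: 17% of $858,400 = $145,928.00
Total: $66,920.00 + $145,928.00 = $212,848.00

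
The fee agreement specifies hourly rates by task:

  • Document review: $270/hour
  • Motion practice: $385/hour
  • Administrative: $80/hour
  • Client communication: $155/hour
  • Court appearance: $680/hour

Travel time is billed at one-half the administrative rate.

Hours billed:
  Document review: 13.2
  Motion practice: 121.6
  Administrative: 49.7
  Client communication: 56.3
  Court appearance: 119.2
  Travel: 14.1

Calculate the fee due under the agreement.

Document review: 13.2 × $270 = $3,564.00
Motion practice: 121.6 × $385 = $46,816.00
Administrative: 49.7 × $80 = $3,976.00
Client communication: 56.3 × $155 = $8,726.50
Court appearance: 119.2 × $680 = $81,056.00
Subtotal: $3,564.00 + $46,816.00 + $3,976.00 + $8,726.50 + $81,056.00 = $144,138.50
Travel: 14.1 × ($80 ÷ 2) = 14.1 × $40.00 = $564.00
Total: $144,138.50 + $564.00 = $144,702.50

$144,702.50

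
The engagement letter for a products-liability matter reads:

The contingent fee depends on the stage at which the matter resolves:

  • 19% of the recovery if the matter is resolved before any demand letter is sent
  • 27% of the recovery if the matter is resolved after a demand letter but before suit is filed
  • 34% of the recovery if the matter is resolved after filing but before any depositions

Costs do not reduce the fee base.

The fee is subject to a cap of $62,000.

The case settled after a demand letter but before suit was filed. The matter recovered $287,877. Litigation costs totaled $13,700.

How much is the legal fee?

$62,000.00

Fee base is the gross recovery, $287,877; costs are reimbursed separately.
The matter settled after a demand letter but before suit was filed, so the 27% rate applies.
$287,877 × 27% = $77,726.79
$77,726.79 exceeds the $62,000 cap, so the fee is capped at $62,000.00.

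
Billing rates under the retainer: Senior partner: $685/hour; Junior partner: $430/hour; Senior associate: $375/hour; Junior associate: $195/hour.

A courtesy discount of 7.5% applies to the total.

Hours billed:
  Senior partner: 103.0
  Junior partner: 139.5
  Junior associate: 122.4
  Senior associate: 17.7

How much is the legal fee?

Senior partner: 103.0 × $685 = $70,555.00
Junior partner: 139.5 × $430 = $59,985.00
Senior associate: 17.7 × $375 = $6,637.50
Junior associate: 122.4 × $195 = $23,868.00
Subtotal: $161,045.50
Less 7.5% discount: −$12,078.41
Total: $161,045.50 − $12,078.41 = $148,967.09

$148,967.09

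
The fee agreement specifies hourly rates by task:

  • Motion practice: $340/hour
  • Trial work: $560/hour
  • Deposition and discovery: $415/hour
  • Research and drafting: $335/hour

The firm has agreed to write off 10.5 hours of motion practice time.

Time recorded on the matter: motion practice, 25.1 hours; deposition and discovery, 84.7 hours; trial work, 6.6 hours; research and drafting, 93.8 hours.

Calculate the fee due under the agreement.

$75,233.50

Motion practice: 25.1 × $340 = $8,534.00
Trial work: 6.6 × $560 = $3,696.00
Deposition and discovery: 84.7 × $415 = $35,150.50
Research and drafting: 93.8 × $335 = $31,423.00
Subtotal: $78,803.50
Write-off: 10.5 × $340 = $3,570.00
Total: $78,803.50 − $3,570.00 = $75,233.50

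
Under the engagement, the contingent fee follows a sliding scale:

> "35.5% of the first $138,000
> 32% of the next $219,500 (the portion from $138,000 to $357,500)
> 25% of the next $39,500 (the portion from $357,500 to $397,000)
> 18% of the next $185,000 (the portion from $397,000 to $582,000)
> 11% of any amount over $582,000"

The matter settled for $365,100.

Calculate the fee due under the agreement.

$121,130.00

First $138,000 at 35.5% = $48,990.00
Next $219,500 at 32% = $70,240.00
Remaining $7,600 at 25% = $1,900.00
Fee: $48,990.00 + $70,240.00 + $1,900.00 = $121,130.00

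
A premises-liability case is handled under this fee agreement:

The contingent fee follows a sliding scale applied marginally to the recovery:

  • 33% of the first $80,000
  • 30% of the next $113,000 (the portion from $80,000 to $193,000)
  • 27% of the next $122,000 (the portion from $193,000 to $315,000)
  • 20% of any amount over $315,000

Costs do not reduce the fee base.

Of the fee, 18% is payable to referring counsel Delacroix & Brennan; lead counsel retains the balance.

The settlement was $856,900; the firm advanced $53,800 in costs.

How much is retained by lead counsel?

$165,328.40

Fee base is the gross recovery, $856,900; costs are reimbursed separately.
First $80,000 at 33% = $26,400.00
Next $113,000 at 30% = $33,900.00
Next $122,000 at 27% = $32,940.00
Remaining $541,900 at 20% = $108,380.00
Fee: $26,400.00 + $33,900.00 + $32,940.00 + $108,380.00 = $201,620.00
Referral share: 18% of $201,620.00 = $36,291.60; lead counsel retains $201,620.00 − $36,291.60 = $165,328.40.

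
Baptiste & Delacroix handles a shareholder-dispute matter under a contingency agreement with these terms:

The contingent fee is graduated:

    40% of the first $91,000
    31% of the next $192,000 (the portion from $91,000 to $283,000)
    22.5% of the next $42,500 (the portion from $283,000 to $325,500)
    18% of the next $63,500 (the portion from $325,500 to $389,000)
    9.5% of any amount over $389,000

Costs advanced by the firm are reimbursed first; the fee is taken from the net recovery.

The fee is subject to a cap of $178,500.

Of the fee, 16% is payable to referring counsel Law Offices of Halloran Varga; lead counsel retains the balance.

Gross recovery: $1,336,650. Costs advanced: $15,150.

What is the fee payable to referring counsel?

Fee base (net of costs): $1,336,650 − $15,150 = $1,321,500
First $91,000 at 40% = $36,400.00
Next $192,000 at 31% = $59,520.00
Next $42,500 at 22.5% = $9,562.50
Next $63,500 at 18% = $11,430.00
Remaining $932,500 at 9.5% = $88,587.50
Fee: $36,400.00 + $59,520.00 + $9,562.50 + $11,430.00 + $88,587.50 = $205,500.00
$205,500.00 exceeds the $178,500 cap, so the fee is capped at $178,500.00.
Referral share: 16% of $178,500.00 = $28,560.00; lead counsel retains $178,500.00 − $28,560.00 = $149,940.00.

$28,560.00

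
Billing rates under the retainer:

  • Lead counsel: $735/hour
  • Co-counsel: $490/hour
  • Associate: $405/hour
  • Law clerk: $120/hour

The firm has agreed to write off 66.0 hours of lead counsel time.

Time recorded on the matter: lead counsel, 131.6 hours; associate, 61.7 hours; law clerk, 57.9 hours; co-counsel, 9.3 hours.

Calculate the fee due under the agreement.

Lead counsel: 131.6 × $735 = $96,726.00
Co-counsel: 9.3 × $490 = $4,557.00
Associate: 61.7 × $405 = $24,988.50
Law clerk: 57.9 × $120 = $6,948.00
Subtotal: $133,219.50
Write-off: 66.0 × $735 = $48,510.00
Total: $133,219.50 − $48,510.00 = $84,709.50

$84,709.50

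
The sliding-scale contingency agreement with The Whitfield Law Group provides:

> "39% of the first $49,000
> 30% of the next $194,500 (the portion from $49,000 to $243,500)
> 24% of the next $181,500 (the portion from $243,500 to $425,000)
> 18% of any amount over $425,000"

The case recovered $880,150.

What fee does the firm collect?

First $49,000 at 39% = $19,110.00
Next $194,500 at 30% = $58,350.00
Next $181,500 at 24% = $43,560.00
Remaining $455,150 at 18% = $81,927.00
Fee: $19,110.00 + $58,350.00 + $43,560.00 + $81,927.00 = $202,947.00

$202,947.00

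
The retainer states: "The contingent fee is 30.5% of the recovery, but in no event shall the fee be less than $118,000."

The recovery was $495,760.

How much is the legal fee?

$151,206.80

30.5% of $495,760 = $151,206.80
That exceeds the $118,000 minimum.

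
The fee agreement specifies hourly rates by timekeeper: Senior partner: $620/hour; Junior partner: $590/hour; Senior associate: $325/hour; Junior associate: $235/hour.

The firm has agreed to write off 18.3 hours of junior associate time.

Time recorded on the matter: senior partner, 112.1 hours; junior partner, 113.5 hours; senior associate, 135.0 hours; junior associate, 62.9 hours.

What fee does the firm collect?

Senior partner: 112.1 × $620 = $69,502.00
Junior partner: 113.5 × $590 = $66,965.00
Senior associate: 135.0 × $325 = $43,875.00
Junior associate: 62.9 × $235 = $14,781.50
Subtotal: $195,123.50
Write-off: 18.3 × $235 = $4,300.50
Total: $195,123.50 − $4,300.50 = $190,823.00

$190,823.00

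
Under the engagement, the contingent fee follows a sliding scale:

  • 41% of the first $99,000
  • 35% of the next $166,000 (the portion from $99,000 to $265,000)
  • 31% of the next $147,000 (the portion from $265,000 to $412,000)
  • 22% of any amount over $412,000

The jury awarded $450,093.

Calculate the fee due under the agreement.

First $99,000 at 41% = $40,590.00
Next $166,000 at 35% = $58,100.00
Next $147,000 at 31% = $45,570.00
Remaining $38,093 at 22% = $8,380.46
Fee: $40,590.00 + $58,100.00 + $45,570.00 + $8,380.46 = $152,640.46

$152,640.46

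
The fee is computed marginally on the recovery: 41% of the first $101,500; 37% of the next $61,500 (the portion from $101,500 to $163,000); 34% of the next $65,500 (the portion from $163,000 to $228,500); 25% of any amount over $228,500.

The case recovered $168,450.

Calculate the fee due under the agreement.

$66,223.00

First $101,500 at 41% = $41,615.00
Next $61,500 at 37% = $22,755.00
Remaining $5,450 at 34% = $1,853.00
Fee: $41,615.00 + $22,755.00 + $1,853.00 = $66,223.00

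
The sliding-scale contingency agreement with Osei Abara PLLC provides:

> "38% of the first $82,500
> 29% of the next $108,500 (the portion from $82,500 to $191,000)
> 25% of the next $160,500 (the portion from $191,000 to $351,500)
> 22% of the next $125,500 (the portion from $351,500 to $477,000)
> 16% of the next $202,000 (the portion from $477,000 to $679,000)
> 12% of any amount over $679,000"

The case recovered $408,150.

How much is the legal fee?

$115,403.00

First $82,500 at 38% = $31,350.00
Next $108,500 at 29% = $31,465.00
Next $160,500 at 25% = $40,125.00
Remaining $56,650 at 22% = $12,463.00
Fee: $31,350.00 + $31,465.00 + $40,125.00 + $12,463.00 = $115,403.00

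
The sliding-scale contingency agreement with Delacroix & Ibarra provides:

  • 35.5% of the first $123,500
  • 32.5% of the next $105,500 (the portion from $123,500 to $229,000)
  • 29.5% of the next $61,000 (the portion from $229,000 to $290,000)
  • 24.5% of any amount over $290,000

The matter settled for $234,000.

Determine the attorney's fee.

$79,605.00

First $123,500 at 35.5% = $43,842.50
Next $105,500 at 32.5% = $34,287.50
Remaining $5,000 at 29.5% = $1,475.00
Fee: $43,842.50 + $34,287.50 + $1,475.00 = $79,605.00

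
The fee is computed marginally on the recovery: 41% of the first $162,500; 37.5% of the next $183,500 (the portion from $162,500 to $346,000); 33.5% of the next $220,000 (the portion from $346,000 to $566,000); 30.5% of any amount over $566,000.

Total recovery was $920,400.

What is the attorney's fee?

$317,229.50

First $162,500 at 41% = $66,625.00
Next $183,500 at 37.5% = $68,812.50
Next $220,000 at 33.5% = $73,700.00
Remaining $354,400 at 30.5% = $108,092.00
Fee: $66,625.00 + $68,812.50 + $73,700.00 + $108,092.00 = $317,229.50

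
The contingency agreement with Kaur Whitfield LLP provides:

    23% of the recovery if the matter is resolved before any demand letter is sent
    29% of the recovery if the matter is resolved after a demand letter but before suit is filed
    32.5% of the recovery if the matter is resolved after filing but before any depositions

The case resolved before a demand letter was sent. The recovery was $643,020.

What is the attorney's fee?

$147,894.60

The matter resolved before a demand letter was sent, so the 23% rate applies.
$643,020 × 23% = $147,894.60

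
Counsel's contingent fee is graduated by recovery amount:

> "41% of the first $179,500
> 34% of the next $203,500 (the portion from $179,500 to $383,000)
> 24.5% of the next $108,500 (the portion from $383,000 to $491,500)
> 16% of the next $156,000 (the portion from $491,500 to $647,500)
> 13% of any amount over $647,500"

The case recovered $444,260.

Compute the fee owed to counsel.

First $179,500 at 41% = $73,595.00
Next $203,500 at 34% = $69,190.00
Remaining $61,260 at 24.5% = $15,008.70
Fee: $73,595.00 + $69,190.00 + $15,008.70 = $157,793.70

$157,793.70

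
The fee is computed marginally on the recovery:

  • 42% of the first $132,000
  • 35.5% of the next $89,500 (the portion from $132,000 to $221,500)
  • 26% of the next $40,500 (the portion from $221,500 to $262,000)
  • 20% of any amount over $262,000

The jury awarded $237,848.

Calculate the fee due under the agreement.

First $132,000 at 42% = $55,440.00
Next $89,500 at 35.5% = $31,772.50
Remaining $16,348 at 26% = $4,250.48
Fee: $55,440.00 + $31,772.50 + $4,250.48 = $91,462.98

$91,462.98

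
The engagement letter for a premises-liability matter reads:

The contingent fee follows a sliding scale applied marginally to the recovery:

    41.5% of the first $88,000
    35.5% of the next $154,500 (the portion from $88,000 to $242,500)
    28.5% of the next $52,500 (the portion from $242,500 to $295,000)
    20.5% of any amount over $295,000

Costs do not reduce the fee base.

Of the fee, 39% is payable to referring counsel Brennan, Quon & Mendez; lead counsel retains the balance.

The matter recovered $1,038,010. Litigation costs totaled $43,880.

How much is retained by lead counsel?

$157,774.70

Fee base is the gross recovery, $1,038,010; costs are reimbursed separately.
First $88,000 at 41.5% = $36,520.00
Next $154,500 at 35.5% = $54,847.50
Next $52,500 at 28.5% = $14,962.50
Remaining $743,010 at 20.5% = $152,317.05
Fee: $36,520.00 + $54,847.50 + $14,962.50 + $152,317.05 = $258,647.05
Referral share: 39% of $258,647.05 = $100,872.35; lead counsel retains $258,647.05 − $100,872.35 = $157,774.70.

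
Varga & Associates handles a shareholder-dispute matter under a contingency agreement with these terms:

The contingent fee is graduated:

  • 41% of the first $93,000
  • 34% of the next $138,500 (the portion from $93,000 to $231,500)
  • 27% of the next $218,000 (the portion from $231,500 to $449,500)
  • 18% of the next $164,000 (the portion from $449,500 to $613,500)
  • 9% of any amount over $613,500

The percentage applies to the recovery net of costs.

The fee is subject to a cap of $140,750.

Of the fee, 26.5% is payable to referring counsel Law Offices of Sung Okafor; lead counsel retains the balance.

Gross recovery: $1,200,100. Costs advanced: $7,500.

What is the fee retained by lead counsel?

$103,451.25

Fee base (net of costs): $1,200,100 − $7,500 = $1,192,600
First $93,000 at 41% = $38,130.00
Next $138,500 at 34% = $47,090.00
Next $218,000 at 27% = $58,860.00
Next $164,000 at 18% = $29,520.00
Remaining $579,100 at 9% = $52,119.00
Fee: $38,130.00 + $47,090.00 + $58,860.00 + $29,520.00 + $52,119.00 = $225,719.00
$225,719.00 exceeds the $140,750 cap, so the fee is capped at $140,750.00.
Referral share: 26.5% of $140,750.00 = $37,298.75; lead counsel retains $140,750.00 − $37,298.75 = $103,451.25.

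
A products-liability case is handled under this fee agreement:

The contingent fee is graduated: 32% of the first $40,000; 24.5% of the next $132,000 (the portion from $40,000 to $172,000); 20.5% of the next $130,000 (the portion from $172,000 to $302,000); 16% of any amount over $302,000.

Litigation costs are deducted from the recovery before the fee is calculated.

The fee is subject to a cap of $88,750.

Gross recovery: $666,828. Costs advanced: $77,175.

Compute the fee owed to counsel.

Fee base (net of costs): $666,828 − $77,175 = $589,653
First $40,000 at 32% = $12,800.00
Next $132,000 at 24.5% = $32,340.00
Next $130,000 at 20.5% = $26,650.00
Remaining $287,653 at 16% = $46,024.48
Fee: $12,800.00 + $32,340.00 + $26,650.00 + $46,024.48 = $117,814.48
$117,814.48 exceeds the $88,750 cap, so the fee is capped at $88,750.00.

$88,750.00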